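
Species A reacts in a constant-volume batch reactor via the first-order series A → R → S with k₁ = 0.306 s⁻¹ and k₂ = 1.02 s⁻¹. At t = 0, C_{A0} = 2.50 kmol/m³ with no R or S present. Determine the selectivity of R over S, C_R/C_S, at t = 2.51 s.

0.447

For first-order series with pure A initially, C_R(t) = k₁C_{A0}/(k₂−k₁)·(e^(−k₁t) − e^(−k₂t)).
e^(−k₁t) = e^(−0.306×2.51) = e^(−0.7681) = 0.4639; e^(−k₂t) = e^(−2.560) = 0.07729.
C_R = 0.306×2.50/(1.02−0.306) × (0.4639−0.07729) = 1.071×0.3866 = 0.4142 kmol/m³.
C_A = C_{A0}e^(−k₁t) = 1.160 kmol/m³, so C_S = C_{A0}−C_A−C_R = 0.9260 kmol/m³; C_R/C_S = 0.447.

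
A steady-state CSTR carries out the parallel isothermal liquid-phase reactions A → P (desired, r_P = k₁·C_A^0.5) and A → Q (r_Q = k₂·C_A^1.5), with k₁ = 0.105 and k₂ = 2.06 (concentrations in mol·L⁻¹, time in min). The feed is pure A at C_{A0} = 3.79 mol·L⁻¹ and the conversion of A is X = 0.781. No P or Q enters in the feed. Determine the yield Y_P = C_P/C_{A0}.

Exit C_A = C_{A0}(1−X) = 3.79×0.219 = 0.8300 mol·L⁻¹.
Rates in a CSTR are evaluated at the outlet concentration: r_P = 0.105×0.8300^0.5 = 0.09566, r_Q = 2.06×0.8300^1.5 = 1.558.
Fraction of consumed A going to P: r_P/(r_P+r_Q) = 0.05786.
C_P = 0.05786·C_{A0}·X = 0.05786×3.79×0.781 = 0.171 mol·L⁻¹; Y_P = C_P/C_{A0} = 0.0452.

0.0452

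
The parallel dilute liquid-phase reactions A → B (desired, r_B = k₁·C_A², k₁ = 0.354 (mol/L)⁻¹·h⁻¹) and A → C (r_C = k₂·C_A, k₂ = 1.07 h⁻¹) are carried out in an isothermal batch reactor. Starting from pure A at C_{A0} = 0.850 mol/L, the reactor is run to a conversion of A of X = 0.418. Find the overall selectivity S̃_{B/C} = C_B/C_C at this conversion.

C_A = C_{A0}(1−X) = 0.4947 mol/L.
Along a PFR/batch, dC_C/dC_A = −r_C/(r_B+r_C) = −k₂/(k₂+k₁·C_A).
Integrating from C_{A0} to C_A: C_C = (1.07/0.354)·ln[(1.07+0.354·0.850)/(1.07+0.354·0.495)] = 3.023·ln(1.371/1.245) = 0.2909 mol/L.
Then C_B = (C_{A0}−C_A) − C_C = 0.3553 − 0.2909 = 0.06443 mol/L.
S̃_{B/C} = C_B/C_C = 0.06443/0.2909 = 0.221.

0.221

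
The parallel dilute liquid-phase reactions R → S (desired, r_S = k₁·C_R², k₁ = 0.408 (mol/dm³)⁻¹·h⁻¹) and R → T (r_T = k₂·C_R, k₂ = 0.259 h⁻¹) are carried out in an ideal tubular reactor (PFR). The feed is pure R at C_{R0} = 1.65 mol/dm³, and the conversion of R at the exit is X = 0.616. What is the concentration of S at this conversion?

0.643 mol/dm³

C_R = C_{R0}(1−X) = 0.6336 mol/dm³.
Along a PFR/batch, dC_T/dC_R = −r_T/(r_S+r_T) = −k₂/(k₂+k₁·C_R).
Integrating from C_{R0} to C_R: C_T = (0.259/0.408)·ln[(0.259+0.408·1.65)/(0.259+0.408·0.634)] = 0.6348·ln(0.9322/0.5175) = 0.3736 mol/dm³.
Then C_S = (C_{R0}−C_R) − C_T = 1.016 − 0.3736 = 0.6428 mol/dm³.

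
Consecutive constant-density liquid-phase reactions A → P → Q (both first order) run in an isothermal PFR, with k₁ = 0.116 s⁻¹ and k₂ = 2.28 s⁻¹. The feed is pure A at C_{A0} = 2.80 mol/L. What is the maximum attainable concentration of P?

0.121 mol/L

At the optimum, C_{P,max}/C_{A0} = (k₁/k₂)^[k₂/(k₂−k₁)].
= (0.116/2.28)^(2.28/(2.28−0.116)) = (0.05088)^(1.054) = 0.04337.
C_{P,max} = 0.04337×2.80 = 0.121 mol/L.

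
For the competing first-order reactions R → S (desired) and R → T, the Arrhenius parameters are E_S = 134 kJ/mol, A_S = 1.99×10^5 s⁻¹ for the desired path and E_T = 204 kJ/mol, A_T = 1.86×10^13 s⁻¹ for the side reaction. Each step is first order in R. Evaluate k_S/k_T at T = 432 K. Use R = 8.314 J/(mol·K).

With equal orders, S_{S/T} = k_S/k_T = (A_S/A_T)·exp[(E_T−E_S)/(RT)].
(E_T−E_S)/(RT) = (204−134)×10³/(8.314×432) = 70000/3592 = 19.49.
k_S/k_T = (1.99×10^5/1.86×10^13)·exp(19.49) = 1.070×10^-8 × 2.912×10^8 = 3.12.
Since E_S < E_T, lowering the temperature improves selectivity toward S.

3.12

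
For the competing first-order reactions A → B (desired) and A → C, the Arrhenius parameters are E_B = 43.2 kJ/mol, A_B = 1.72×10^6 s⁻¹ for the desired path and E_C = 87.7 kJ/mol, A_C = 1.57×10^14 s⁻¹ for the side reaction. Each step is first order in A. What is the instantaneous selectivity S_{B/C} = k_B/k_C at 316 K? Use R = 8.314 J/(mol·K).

0.249

With equal orders, S_{B/C} = k_B/k_C = (A_B/A_C)·exp[(E_C−E_B)/(RT)].
(E_C−E_B)/(RT) = (87.7−43.2)×10³/(8.314×316) = 44500/2627 = 16.94.
k_B/k_C = (1.72×10^6/1.57×10^14)·exp(16.94) = 1.096×10^-8 × 2.270×10^7 = 0.249.
Since E_B < E_C, lowering the temperature improves selectivity toward B.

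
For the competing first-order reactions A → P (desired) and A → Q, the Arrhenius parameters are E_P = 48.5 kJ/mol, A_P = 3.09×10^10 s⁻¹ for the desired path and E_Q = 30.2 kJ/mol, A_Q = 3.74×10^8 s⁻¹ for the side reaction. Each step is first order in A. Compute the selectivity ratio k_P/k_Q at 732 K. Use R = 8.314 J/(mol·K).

4.08

k_P/k_Q = (A_P/A_Q)·exp[−(E_P−E_Q)/(RT)] = (A_P/A_Q)·exp[(E_Q−E_P)/(RT)].
(E_Q−E_P)/(RT) = (30.2−48.5)×10³/(8.314×732) = -18300/6086 = -3.007.
k_P/k_Q = (3.09×10^10/3.74×10^8)·exp(-3.007) = 82.62 × 0.04944 = 4.08.
Since E_P > E_Q, raising the temperature improves selectivity toward P.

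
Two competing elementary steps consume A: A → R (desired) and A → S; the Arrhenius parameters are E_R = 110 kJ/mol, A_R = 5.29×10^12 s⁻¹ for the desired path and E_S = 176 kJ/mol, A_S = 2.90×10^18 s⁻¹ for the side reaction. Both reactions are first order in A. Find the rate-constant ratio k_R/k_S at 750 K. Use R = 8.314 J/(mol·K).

0.0721

k_R/k_S = (A_R/A_S)·exp[−(E_R−E_S)/(RT)] = (A_R/A_S)·exp[(E_S−E_R)/(RT)].
(E_S−E_R)/(RT) = (176−110)×10³/(8.314×750) = 66000/6236 = 10.58.
k_R/k_S = (5.29×10^12/2.90×10^18)·exp(10.58) = 1.824×10^-6 × 39520 = 0.0721.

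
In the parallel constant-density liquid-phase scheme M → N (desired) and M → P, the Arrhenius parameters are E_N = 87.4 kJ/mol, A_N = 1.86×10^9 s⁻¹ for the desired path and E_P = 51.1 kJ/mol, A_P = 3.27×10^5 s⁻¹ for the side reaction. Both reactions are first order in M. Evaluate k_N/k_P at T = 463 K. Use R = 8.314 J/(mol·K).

Since both paths have the same order in M, the concentration cancels and S_{N/P} = k_N/k_P = (A_N/A_P)·exp[(E_P−E_N)/(RT)].
(E_P−E_N)/(RT) = (51.1−87.4)×10³/(8.314×463) = -36300/3849 = -9.430.
k_N/k_P = (1.86×10^9/3.27×10^5)·exp(-9.430) = 5688 × 8.027×10^-5 = 0.457.
Since E_N > E_P, raising the temperature improves selectivity toward N.

0.457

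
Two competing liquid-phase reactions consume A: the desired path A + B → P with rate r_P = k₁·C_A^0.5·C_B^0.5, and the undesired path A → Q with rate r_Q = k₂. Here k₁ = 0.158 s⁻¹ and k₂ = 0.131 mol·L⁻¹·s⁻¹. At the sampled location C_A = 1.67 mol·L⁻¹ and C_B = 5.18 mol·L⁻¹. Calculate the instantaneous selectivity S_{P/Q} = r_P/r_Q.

3.55

S_{P/Q} = r_P/r_Q = (k₁·C_A^0.5·C_B^0.5)/(k₂) = (k₁/k₂)·C_A^0.5·C_B^0.5.
= (0.158×1.670^0.5×5.180^0.5) / (0.131) = 0.4647/0.1310 = 3.55.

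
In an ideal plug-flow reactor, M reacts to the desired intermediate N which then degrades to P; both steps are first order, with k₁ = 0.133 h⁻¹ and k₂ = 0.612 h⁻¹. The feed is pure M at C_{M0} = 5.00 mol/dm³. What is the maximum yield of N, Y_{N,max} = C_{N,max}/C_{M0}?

0.142

Evaluating C_N at τ_opt = ln(k₂/k₁)/(k₂−k₁) gives C_{N,max}/C_{M0} = (k₁/k₂)^[k₂/(k₂−k₁)].
= (0.133/0.612)^(0.612/(0.612−0.133)) = (0.2173)^(1.278) = 0.1422.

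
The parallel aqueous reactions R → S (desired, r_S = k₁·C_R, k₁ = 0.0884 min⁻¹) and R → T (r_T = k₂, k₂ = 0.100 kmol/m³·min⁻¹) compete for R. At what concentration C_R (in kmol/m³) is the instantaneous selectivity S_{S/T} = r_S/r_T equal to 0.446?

0.505 kmol/m³

S_{S/T} = (k₁/k₂)·C_R ⇒ C_R = S·k₂/k₁.
= 0.446×0.100/0.0884 = 0.505 kmol/m³.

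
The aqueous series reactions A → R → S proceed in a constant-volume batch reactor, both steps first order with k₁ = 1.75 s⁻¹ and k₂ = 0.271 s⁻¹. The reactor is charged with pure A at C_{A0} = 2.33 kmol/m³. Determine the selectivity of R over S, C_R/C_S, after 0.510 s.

12.2

For first-order series with pure A initially, C_R(t) = k₁C_{A0}/(k₂−k₁)·(e^(−k₁t) − e^(−k₂t)).
e^(−k₁t) = e^(−1.75×0.510) = e^(−0.8925) = 0.4096; e^(−k₂t) = e^(−0.1382) = 0.8709.
C_R = 1.75×2.33/(0.271−1.75) × (0.4096−0.8709) = (-2.757)×(-0.4613) = 1.272 kmol/m³.
C_A = C_{A0}e^(−k₁t) = 0.9544 kmol/m³, so C_S = C_{A0}−C_A−C_R = 0.1038 kmol/m³; C_R/C_S = 12.2.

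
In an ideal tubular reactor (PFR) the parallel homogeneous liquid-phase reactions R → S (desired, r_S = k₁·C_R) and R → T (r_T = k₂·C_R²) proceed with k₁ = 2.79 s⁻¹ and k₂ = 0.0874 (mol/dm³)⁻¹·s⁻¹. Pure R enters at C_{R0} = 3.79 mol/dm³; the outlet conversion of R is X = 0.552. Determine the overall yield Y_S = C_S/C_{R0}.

0.508

C_R = C_{R0}(1−X) = 1.698 mol/dm³.
Along a PFR/batch, dC_S/dC_R = −r_S/(r_S+r_T) = −k₁/(k₁+k₂·C_R).
Integrating from C_{R0} to C_R: C_S = (2.79/0.0874)·ln[(2.79+0.0874·3.79)/(2.79+0.0874·1.70)] = 31.92·ln(3.121/2.938) = 1.927 mol/dm³.
Y_S = C_S/C_{R0} = 1.927/3.79 = 0.508.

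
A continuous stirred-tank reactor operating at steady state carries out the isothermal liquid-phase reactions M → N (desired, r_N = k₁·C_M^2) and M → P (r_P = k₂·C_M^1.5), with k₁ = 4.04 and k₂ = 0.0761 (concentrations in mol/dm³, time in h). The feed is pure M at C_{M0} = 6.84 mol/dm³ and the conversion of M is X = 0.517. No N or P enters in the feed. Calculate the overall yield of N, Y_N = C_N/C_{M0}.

Exit C_M = C_{M0}(1−X) = 6.84×0.483 = 3.304 mol/dm³.
In a CSTR the entire volume is at exit conditions, so r_N = 4.04×3.304^2 = 44.09 and r_P = 0.0761×3.304^1.5 = 0.4570.
Fraction of consumed M going to N: r_N/(r_N+r_P) = 0.9897.
C_N = 0.9897·C_{M0}·X = 0.9897×6.84×0.517 = 3.50 mol/dm³; Y_N = C_N/C_{M0} = 0.512.

0.512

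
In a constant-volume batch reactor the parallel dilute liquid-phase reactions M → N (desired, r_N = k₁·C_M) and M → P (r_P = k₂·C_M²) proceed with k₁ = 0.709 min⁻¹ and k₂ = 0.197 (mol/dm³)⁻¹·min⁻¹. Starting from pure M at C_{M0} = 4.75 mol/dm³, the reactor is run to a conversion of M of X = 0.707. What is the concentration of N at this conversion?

C_M = C_{M0}(1−X) = 1.392 mol/dm³.
Along a PFR/batch, dC_N/dC_M = −r_N/(r_N+r_P) = −k₁/(k₁+k₂·C_M).
Integrating from C_{M0} to C_M: C_N = (0.709/0.197)·ln[(0.709+0.197·4.75)/(0.709+0.197·1.39)] = 3.599·ln(1.645/0.9832) = 1.852 mol/dm³.

1.85 mol/dm³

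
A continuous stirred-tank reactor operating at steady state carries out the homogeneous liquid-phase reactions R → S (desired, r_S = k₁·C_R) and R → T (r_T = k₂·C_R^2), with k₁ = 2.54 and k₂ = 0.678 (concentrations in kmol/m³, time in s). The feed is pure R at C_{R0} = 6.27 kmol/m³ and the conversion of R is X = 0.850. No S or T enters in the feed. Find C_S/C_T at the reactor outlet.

3.98

Exit C_R = C_{R0}(1−X) = 6.27×0.150 = 0.9405 kmol/m³.
Rates in a CSTR are evaluated at the outlet concentration: r_S = 2.54×0.9405 = 2.389, r_T = 0.678×0.9405^2 = 0.5997.
Overall selectivity = C_S/C_T = r_Sτ/(r_Tτ) = r_S/r_T = 3.98.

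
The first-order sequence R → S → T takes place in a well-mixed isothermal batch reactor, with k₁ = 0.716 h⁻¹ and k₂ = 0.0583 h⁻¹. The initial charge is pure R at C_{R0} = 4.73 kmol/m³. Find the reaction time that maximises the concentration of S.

Setting dC_S/dt = 0 gives t_opt = ln(k₂/k₁)/(k₂−k₁).
= ln(0.0583/0.716)/(0.0583−0.716) = ln(0.08142)/-0.6577 = -2.508/-0.6577 = 3.81 h.

3.81 h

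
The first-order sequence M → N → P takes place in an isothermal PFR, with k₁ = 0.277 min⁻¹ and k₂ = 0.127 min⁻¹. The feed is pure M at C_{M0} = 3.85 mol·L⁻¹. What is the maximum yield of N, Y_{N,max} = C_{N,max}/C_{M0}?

0.517

Evaluating C_N at τ_opt = ln(k₂/k₁)/(k₂−k₁) gives C_{N,max}/C_{M0} = (k₁/k₂)^[k₂/(k₂−k₁)].
= (0.277/0.127)^(0.127/(0.127−0.277)) = (2.181)^(-0.8467) = 0.5167.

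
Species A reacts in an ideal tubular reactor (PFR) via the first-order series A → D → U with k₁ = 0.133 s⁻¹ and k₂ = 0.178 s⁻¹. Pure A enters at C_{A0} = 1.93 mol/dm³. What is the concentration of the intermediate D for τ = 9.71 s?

Solving the coupled first-order balances gives C_D(τ) = [k₁/(k₂−k₁)]·C_{A0}·(e^(−k₁τ) − e^(−k₂τ)).
e^(−k₁τ) = e^(−0.133×9.71) = e^(−1.291) = 0.2749; e^(−k₂τ) = e^(−1.728) = 0.1776.
C_D = 0.133×1.93/(0.178−0.133) × (0.2749−0.1776) = 5.704×0.09731 = 0.5551 mol/dm³.

0.555 mol/dm³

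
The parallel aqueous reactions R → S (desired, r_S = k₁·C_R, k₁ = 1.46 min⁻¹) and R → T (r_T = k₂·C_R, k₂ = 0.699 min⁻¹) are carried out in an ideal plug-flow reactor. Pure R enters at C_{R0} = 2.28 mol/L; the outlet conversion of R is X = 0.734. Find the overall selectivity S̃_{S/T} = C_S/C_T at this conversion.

2.09

C_R = C_{R0}(1−X) = 0.6065 mol/L.
Both paths are first order in R, so the instantaneous fraction to S is constant: dC_S/d(−C_R) = k₁/(k₁+k₂) = 0.6762.
C_S = 0.6762·(C_{R0}−C_R) = 0.6762×1.674 = 1.13 mol/L.
C_T = (C_{R0}−C_R)−C_S = 0.5418 mol/L; S̃_{S/T} = 1.132/0.5418 = 2.09.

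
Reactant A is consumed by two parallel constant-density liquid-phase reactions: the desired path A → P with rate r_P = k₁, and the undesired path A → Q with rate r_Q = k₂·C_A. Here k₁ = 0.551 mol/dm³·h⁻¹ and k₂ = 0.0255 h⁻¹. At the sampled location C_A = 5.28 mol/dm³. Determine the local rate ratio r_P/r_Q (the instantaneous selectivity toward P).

4.09

S_{P/Q} = r_P/r_Q = (k₁)/(k₂·C_A) = (k₁/k₂)·C_A⁻¹.
= (0.551) / (0.0255×5.280) = 0.5510/0.1346 = 4.09.
The undesired path is higher order in A, so low C_A (CSTR or dilute feed) favours P.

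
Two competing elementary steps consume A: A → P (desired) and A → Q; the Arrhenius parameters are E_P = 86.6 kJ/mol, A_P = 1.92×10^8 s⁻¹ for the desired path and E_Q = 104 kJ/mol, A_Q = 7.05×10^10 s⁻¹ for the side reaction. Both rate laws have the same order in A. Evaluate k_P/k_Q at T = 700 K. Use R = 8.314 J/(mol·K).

0.0541

k_P/k_Q = (A_P/A_Q)·exp[−(E_P−E_Q)/(RT)] = (A_P/A_Q)·exp[(E_Q−E_P)/(RT)].
(E_Q−E_P)/(RT) = (104−86.6)×10³/(8.314×700) = 17400/5820 = 2.990.
k_P/k_Q = (1.92×10^8/7.05×10^10)·exp(2.990) = 0.002723 × 19.88 = 0.0541.
Since E_P < E_Q, lowering the temperature improves selectivity toward P.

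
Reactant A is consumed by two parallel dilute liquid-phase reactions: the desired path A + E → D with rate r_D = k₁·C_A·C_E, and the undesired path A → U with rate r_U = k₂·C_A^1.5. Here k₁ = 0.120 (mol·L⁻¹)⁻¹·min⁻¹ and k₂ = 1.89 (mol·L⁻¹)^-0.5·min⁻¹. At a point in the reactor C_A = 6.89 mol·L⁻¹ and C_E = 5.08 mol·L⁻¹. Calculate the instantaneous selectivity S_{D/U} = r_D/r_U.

0.123

S_{D/U} = r_D/r_U = (k₁·C_A·C_E)/(k₂·C_A^1.5) = (k₁/k₂)·C_A^-0.5·C_E.
= (0.120×6.890×5.080) / (1.89×6.890^1.5) = 4.200/34.18 = 0.123.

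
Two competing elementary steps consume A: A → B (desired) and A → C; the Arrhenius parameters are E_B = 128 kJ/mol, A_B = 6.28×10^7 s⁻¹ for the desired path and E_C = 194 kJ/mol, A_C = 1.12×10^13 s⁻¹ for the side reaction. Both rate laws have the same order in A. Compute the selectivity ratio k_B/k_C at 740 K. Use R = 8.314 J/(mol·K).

Since both paths have the same order in A, the concentration cancels and S_{B/C} = k_B/k_C = (A_B/A_C)·exp[(E_C−E_B)/(RT)].
(E_C−E_B)/(RT) = (194−128)×10³/(8.314×740) = 66000/6152 = 10.73.
k_B/k_C = (6.28×10^7/1.12×10^13)·exp(10.73) = 5.607×10^-6 × 45597 = 0.256.

0.256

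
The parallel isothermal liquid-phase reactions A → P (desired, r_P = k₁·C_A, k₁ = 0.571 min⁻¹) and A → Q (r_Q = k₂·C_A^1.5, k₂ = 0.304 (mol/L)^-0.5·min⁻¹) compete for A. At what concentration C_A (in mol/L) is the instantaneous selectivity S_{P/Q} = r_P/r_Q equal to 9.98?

0.0354 mol/L

S_{P/Q} = (k₁/k₂)·C_A^-0.5 ⇒ C_A = (S·k₂/k₁)^(-2).
= (9.98×0.304/0.571)^(-2) = (5.313)^(-2) = 0.0354 mol/L.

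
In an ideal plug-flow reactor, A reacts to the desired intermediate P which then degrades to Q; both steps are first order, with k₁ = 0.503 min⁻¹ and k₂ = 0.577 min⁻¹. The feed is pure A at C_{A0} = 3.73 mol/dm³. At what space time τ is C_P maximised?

The intermediate peaks when r₁ = r₂, i.e. k₁e^(−k₁τ) = k₂e^(−k₂τ), giving τ_opt = ln(k₂/k₁)/(k₂−k₁).
= ln(0.577/0.503)/(0.577−0.503) = ln(1.147)/0.07400 = 0.1373/0.07400 = 1.85 min.

1.85 min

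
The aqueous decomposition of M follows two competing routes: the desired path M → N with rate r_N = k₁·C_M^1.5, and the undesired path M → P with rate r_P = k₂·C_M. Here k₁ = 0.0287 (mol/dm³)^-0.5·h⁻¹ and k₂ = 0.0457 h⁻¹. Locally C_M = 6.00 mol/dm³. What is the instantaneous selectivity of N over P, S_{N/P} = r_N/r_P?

S_{N/P} = r_N/r_P = (k₁·C_M^1.5)/(k₂·C_M) = (k₁/k₂)·C_M^0.5.
= (0.0287×6.000^1.5) / (0.0457×6.000) = 0.4218/0.2742 = 1.54.
Since the desired path is higher order in M, keeping C_M high (PFR or concentrated feed) favours N.

1.54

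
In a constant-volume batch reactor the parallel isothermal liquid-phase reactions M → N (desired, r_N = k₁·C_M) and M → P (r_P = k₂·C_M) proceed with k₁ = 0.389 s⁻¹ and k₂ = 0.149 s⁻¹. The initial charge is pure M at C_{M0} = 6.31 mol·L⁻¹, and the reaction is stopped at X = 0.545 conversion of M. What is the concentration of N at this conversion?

C_M = C_{M0}(1−X) = 2.871 mol·L⁻¹.
Both paths are first order in M, so the instantaneous fraction to N is constant: dC_N/d(−C_M) = k₁/(k₁+k₂) = 0.7230.
C_N = 0.7230·(C_{M0}−C_M) = 0.7230×3.439 = 2.49 mol·L⁻¹.

2.49 mol·L⁻¹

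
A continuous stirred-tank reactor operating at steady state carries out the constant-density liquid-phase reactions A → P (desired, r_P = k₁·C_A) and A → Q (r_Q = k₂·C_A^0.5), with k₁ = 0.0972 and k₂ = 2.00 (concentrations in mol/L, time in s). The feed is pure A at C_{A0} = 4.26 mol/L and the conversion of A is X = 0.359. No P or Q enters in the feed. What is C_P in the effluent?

Exit C_A = C_{A0}(1−X) = 4.26×0.641 = 2.731 mol/L.
Rates in a CSTR are evaluated at the outlet concentration: r_P = 0.0972×2.731 = 0.2654, r_Q = 2.00×2.731^0.5 = 3.305.
Fraction of consumed A going to P: r_P/(r_P+r_Q) = 0.07434.
C_P = 0.07434·C_{A0}·X = 0.07434×4.26×0.359 = 0.114 mol/L.

0.114 mol/L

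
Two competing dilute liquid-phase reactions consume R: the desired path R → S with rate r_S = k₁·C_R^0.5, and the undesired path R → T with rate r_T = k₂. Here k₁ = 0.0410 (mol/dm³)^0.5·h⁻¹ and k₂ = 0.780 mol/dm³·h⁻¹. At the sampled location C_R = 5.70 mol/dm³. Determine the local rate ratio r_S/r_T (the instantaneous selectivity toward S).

0.125

S_{S/T} = r_S/r_T = (k₁·C_R^0.5)/(k₂) = (k₁/k₂)·C_R^0.5.
= (0.0410×5.700^0.5) / (0.780) = 0.09789/0.7800 = 0.125.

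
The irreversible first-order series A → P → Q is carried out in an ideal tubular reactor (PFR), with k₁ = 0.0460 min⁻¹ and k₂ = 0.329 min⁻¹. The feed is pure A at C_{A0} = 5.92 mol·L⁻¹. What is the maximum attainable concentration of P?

0.601 mol·L⁻¹

For a first-order series the maximum intermediate yield is C_{P,max}/C_{A0} = (k₁/k₂)^[k₂/(k₂−k₁)].
= (0.0460/0.329)^(0.329/(0.329−0.0460)) = (0.1398)^(1.163) = 0.1015.
C_{P,max} = 0.1015×5.92 = 0.601 mol·L⁻¹.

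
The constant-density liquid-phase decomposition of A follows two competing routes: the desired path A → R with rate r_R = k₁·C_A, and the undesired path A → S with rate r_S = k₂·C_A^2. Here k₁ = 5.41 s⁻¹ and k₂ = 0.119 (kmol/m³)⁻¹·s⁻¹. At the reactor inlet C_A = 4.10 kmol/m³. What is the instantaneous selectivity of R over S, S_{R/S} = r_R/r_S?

11.1

S_{R/S} = r_R/r_S = (k₁·C_A)/(k₂·C_A^2) = (k₁/k₂)·C_A⁻¹.
= (5.41×4.100) / (0.119×4.100^2) = 22.18/2.000 = 11.1.
The undesired path is higher order in A, so low C_A (CSTR or dilute feed) favours R.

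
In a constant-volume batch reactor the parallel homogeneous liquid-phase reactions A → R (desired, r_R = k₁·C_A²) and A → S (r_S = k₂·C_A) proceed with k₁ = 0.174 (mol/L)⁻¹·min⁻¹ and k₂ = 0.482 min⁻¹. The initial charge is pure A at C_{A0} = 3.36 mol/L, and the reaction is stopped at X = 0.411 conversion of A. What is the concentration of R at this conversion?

C_A = C_{A0}(1−X) = 1.979 mol/L.
Along a PFR/batch, dC_S/dC_A = −r_S/(r_R+r_S) = −k₂/(k₂+k₁·C_A).
Integrating from C_{A0} to C_A: C_S = (0.482/0.174)·ln[(0.482+0.174·3.36)/(0.482+0.174·1.98)] = 2.770·ln(1.067/0.8264) = 0.7071 mol/L.
Then C_R = (C_{A0}−C_A) − C_S = 1.381 − 0.7071 = 0.6739 mol/L.

0.674 mol/L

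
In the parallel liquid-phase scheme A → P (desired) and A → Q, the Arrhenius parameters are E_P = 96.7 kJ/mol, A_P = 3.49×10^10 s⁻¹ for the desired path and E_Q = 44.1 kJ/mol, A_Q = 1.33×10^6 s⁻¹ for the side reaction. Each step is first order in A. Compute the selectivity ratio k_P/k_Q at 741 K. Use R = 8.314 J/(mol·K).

5.14

k_P/k_Q = (A_P/A_Q)·exp[−(E_P−E_Q)/(RT)] = (A_P/A_Q)·exp[(E_Q−E_P)/(RT)].
(E_Q−E_P)/(RT) = (44.1−96.7)×10³/(8.314×741) = -52600/6161 = -8.538.
k_P/k_Q = (3.49×10^10/1.33×10^6)·exp(-8.538) = 26241 × 1.959×10^-4 = 5.14.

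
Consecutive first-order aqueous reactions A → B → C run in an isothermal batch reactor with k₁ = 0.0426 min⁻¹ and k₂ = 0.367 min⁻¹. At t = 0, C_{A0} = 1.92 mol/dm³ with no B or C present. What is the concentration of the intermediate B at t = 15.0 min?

The intermediate concentration in a first-order A→B→C sequence is C_B = k₁C_{A0}(e^(−k₁t) − e^(−k₂t))/(k₂−k₁).
e^(−k₁t) = e^(−0.0426×15.0) = e^(−0.6390) = 0.5278; e^(−k₂t) = e^(−5.505) = 0.004066.
C_B = 0.0426×1.92/(0.367−0.0426) × (0.5278−0.004066) = 0.2521×0.5238 = 0.1321 mol/dm³.

0.132 mol/dm³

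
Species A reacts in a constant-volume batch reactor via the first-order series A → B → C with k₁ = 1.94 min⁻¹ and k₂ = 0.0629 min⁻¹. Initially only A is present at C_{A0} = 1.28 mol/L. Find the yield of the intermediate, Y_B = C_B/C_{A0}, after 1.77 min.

0.891

For first-order series with pure A initially, C_B(t) = k₁C_{A0}/(k₂−k₁)·(e^(−k₁t) − e^(−k₂t)).
e^(−k₁t) = e^(−1.94×1.77) = e^(−3.434) = 0.03226; e^(−k₂t) = e^(−0.1113) = 0.8946.
C_B = 1.94×1.28/(0.0629−1.94) × (0.03226−0.8946) = (-1.323)×(-0.8624) = 1.141 mol/L.
Y_B = C_B/C_{A0} = 1.141/1.28 = 0.891.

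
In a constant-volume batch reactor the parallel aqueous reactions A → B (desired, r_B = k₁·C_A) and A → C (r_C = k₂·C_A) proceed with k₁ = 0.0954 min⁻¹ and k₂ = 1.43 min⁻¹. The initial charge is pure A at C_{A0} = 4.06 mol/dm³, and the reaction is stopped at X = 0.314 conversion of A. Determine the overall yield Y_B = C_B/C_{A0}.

C_A = C_{A0}(1−X) = 2.785 mol/dm³.
Both paths are first order in A, so the instantaneous fraction to B is constant: dC_B/d(−C_A) = k₁/(k₁+k₂) = 0.06254.
C_B = 0.06254·(C_{A0}−C_A) = 0.06254×1.275 = 0.0797 mol/dm³.
Y_B = C_B/C_{A0} = 0.07973/4.06 = 0.0196.

0.0196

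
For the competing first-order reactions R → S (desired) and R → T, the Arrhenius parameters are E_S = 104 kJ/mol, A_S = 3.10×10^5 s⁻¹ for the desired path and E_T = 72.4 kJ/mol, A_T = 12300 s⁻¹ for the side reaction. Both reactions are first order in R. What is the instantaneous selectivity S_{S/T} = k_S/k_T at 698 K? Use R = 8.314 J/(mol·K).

k_S/k_T = (A_S/A_T)·exp[−(E_S−E_T)/(RT)] = (A_S/A_T)·exp[(E_T−E_S)/(RT)].
(E_T−E_S)/(RT) = (72.4−104)×10³/(8.314×698) = -31600/5803 = -5.445.
k_S/k_T = (3.10×10^5/12300)·exp(-5.445) = 25.20 × 0.004317 = 0.109.

0.109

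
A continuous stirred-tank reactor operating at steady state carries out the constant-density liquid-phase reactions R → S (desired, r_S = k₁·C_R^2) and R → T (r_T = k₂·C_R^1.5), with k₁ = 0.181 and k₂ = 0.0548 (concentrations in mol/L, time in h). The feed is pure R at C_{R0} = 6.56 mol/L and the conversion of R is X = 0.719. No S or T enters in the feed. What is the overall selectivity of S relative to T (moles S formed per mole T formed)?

4.48

Exit C_R = C_{R0}(1−X) = 6.56×0.281 = 1.843 mol/L.
In a CSTR the entire volume is at exit conditions, so r_S = 0.181×1.843^2 = 0.6150 and r_T = 0.0548×1.843^1.5 = 0.1371.
Overall selectivity = C_S/C_T = r_Sτ/(r_Tτ) = r_S/r_T = 4.48.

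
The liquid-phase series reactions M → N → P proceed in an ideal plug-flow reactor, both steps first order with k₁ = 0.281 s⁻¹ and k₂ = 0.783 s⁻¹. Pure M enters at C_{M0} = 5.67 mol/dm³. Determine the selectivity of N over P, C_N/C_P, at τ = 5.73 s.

For first-order series with pure M initially, C_N(τ) = k₁C_{M0}/(k₂−k₁)·(e^(−k₁τ) − e^(−k₂τ)).
e^(−k₁τ) = e^(−0.281×5.73) = e^(−1.610) = 0.1999; e^(−k₂τ) = e^(−4.487) = 0.01126.
C_N = 0.281×5.67/(0.783−0.281) × (0.1999−0.01126) = 3.174×0.1886 = 0.5986 mol/dm³.
C_M = C_{M0}e^(−k₁τ) = 1.133 mol/dm³, so C_P = C_{M0}−C_M−C_N = 3.938 mol/dm³; C_N/C_P = 0.152.

0.152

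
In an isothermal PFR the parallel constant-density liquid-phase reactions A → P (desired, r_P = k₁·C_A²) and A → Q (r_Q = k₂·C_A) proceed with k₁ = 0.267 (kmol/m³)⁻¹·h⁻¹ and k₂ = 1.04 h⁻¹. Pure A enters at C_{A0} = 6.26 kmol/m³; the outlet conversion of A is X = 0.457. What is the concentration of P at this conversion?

1.57 kmol/m³

C_A = C_{A0}(1−X) = 3.399 kmol/m³.
Along a PFR/batch, dC_Q/dC_A = −r_Q/(r_P+r_Q) = −k₂/(k₂+k₁·C_A).
Integrating from C_{A0} to C_A: C_Q = (1.04/0.267)·ln[(1.04+0.267·6.26)/(1.04+0.267·3.40)] = 3.895·ln(2.711/1.948) = 1.289 kmol/m³.
Then C_P = (C_{A0}−C_A) − C_Q = 2.861 − 1.289 = 1.572 kmol/m³.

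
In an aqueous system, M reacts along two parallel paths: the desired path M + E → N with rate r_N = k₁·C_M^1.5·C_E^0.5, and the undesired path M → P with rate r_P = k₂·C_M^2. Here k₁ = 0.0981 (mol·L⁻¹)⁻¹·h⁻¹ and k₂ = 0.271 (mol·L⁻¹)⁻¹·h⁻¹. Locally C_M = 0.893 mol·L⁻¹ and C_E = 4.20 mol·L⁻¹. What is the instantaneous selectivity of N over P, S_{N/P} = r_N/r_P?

S_{N/P} = r_N/r_P = (k₁·C_M^1.5·C_E^0.5)/(k₂·C_M^2) = (k₁/k₂)·C_M^-0.5·C_E^0.5.
= (0.0981×0.8930^1.5×4.200^0.5) / (0.271×0.8930^2) = 0.1697/0.2161 = 0.785.

0.785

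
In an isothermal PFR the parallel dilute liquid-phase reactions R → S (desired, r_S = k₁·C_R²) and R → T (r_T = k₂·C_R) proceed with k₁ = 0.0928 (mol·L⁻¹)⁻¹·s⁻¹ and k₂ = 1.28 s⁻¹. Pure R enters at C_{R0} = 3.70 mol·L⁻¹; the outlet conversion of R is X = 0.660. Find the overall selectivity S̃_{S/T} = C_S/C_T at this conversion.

0.178

C_R = C_{R0}(1−X) = 1.258 mol·L⁻¹.
Along a PFR/batch, dC_T/dC_R = −r_T/(r_S+r_T) = −k₂/(k₂+k₁·C_R).
Integrating from C_{R0} to C_R: C_T = (1.28/0.0928)·ln[(1.28+0.0928·3.70)/(1.28+0.0928·1.26)] = 13.79·ln(1.623/1.397) = 2.074 mol·L⁻¹.
Then C_S = (C_{R0}−C_R) − C_T = 2.442 − 2.074 = 0.3681 mol·L⁻¹.
S̃_{S/T} = C_S/C_T = 0.3681/2.074 = 0.178.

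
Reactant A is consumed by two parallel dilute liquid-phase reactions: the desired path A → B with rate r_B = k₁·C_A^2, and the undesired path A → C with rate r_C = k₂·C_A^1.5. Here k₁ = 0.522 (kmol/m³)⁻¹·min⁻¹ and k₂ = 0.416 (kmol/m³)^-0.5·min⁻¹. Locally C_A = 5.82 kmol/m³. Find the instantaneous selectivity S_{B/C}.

S_{B/C} = r_B/r_C = (k₁·C_A^2)/(k₂·C_A^1.5) = (k₁/k₂)·C_A^0.5.
= (0.522×5.820^2) / (0.416×5.820^1.5) = 17.68/5.841 = 3.03.
Since the desired path is higher order in A, keeping C_A high (PFR or concentrated feed) favours B.

3.03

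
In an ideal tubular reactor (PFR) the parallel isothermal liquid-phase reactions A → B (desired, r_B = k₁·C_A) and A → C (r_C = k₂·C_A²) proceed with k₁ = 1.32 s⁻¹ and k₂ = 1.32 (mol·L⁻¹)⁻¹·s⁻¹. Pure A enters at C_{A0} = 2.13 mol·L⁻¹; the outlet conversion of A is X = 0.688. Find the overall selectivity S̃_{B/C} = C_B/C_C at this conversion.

C_A = C_{A0}(1−X) = 0.6646 mol·L⁻¹.
Along a PFR/batch, dC_B/dC_A = −r_B/(r_B+r_C) = −k₁/(k₁+k₂·C_A).
Integrating from C_{A0} to C_A: C_B = (1.32/1.32)·ln[(1.32+1.32·2.13)/(1.32+1.32·0.665)] = 1.000·ln(4.132/2.197) = 0.6315 mol·L⁻¹.
C_C = (C_{A0}−C_A)−C_B = 0.8340 mol·L⁻¹; S̃_{B/C} = 0.6315/0.8340 = 0.757.

0.757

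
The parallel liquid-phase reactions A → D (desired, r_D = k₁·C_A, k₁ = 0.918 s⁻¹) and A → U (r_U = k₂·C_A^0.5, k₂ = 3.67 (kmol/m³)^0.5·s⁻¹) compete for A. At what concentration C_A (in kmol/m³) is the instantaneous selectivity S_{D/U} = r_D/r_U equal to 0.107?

S_{D/U} = (k₁/k₂)·C_A^0.5 ⇒ C_A = (S·k₂/k₁)^(2).
= (0.107×3.67/0.918)^(2) = (0.4278)^(2) = 0.183 kmol/m³.

0.183 kmol/m³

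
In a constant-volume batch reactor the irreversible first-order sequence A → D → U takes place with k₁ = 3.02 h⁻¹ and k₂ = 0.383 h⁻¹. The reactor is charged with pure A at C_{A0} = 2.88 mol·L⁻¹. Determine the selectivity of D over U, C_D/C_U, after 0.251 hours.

Solving the coupled first-order balances gives C_D(t) = [k₁/(k₂−k₁)]·C_{A0}·(e^(−k₁t) − e^(−k₂t)).
e^(−k₁t) = e^(−3.02×0.251) = e^(−0.7580) = 0.4686; e^(−k₂t) = e^(−0.09613) = 0.9083.
C_D = 3.02×2.88/(0.383−3.02) × (0.4686−0.9083) = (-3.298)×(-0.4397) = 1.450 mol·L⁻¹.
C_A = C_{A0}e^(−k₁t) = 1.350 mol·L⁻¹, so C_U = C_{A0}−C_A−C_D = 0.08003 mol·L⁻¹; C_D/C_U = 18.1.

18.1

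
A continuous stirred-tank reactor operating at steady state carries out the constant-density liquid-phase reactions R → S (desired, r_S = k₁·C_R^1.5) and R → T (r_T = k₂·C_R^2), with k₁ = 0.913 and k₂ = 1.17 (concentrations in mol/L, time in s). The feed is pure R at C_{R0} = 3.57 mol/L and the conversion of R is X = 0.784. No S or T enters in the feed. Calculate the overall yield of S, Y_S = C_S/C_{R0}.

Exit C_R = C_{R0}(1−X) = 3.57×0.216 = 0.7711 mol/L.
A CSTR operates uniformly at the exit composition, giving r_S = 0.6182 and r_T = 0.6957 (each k·C_R^n at C_R = 0.7711).
Fraction of consumed R going to S: r_S/(r_S+r_T) = 0.4705.
C_S = 0.4705·C_{R0}·X = 0.4705×3.57×0.784 = 1.32 mol/L; Y_S = C_S/C_{R0} = 0.369.

0.369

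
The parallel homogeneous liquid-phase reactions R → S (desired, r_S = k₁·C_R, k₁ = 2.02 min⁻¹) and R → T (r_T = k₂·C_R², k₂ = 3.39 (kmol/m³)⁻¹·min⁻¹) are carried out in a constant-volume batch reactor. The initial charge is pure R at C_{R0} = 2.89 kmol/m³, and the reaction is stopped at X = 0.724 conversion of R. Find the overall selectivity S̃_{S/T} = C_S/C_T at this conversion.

C_R = C_{R0}(1−X) = 0.7976 kmol/m³.
Along a PFR/batch, dC_S/dC_R = −r_S/(r_S+r_T) = −k₁/(k₁+k₂·C_R).
Integrating from C_{R0} to C_R: C_S = (2.02/3.39)·ln[(2.02+3.39·2.89)/(2.02+3.39·0.798)] = 0.5959·ln(11.82/4.724) = 0.5463 kmol/m³.
C_T = (C_{R0}−C_R)−C_S = 1.546 kmol/m³; S̃_{S/T} = 0.5463/1.546 = 0.353.

0.353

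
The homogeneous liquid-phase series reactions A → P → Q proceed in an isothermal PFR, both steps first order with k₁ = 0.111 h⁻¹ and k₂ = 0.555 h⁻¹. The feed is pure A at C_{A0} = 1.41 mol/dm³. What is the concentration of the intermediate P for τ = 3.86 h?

Solving the coupled first-order balances gives C_P(τ) = [k₁/(k₂−k₁)]·C_{A0}·(e^(−k₁τ) − e^(−k₂τ)).
e^(−k₁τ) = e^(−0.111×3.86) = e^(−0.4285) = 0.6515; e^(−k₂τ) = e^(−2.142) = 0.1174.
C_P = 0.111×1.41/(0.555−0.111) × (0.6515−0.1174) = 0.3525×0.5341 = 0.1883 mol/dm³.

0.188 mol/dm³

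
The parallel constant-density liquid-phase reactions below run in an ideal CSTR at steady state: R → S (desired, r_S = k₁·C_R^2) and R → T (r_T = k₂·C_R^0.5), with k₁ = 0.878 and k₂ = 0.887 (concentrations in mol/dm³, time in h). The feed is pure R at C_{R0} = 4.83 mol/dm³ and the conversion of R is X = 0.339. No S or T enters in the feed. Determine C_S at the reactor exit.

Exit C_R = C_{R0}(1−X) = 4.83×0.661 = 3.193 mol/dm³.
Rates in a CSTR are evaluated at the outlet concentration: r_S = 0.878×3.193^2 = 8.949, r_T = 0.887×3.193^0.5 = 1.585.
Fraction of consumed R going to S: r_S/(r_S+r_T) = 0.8495.
C_S = 0.8495·C_{R0}·X = 0.8495×4.83×0.339 = 1.39 mol/dm³.

1.39 mol/dm³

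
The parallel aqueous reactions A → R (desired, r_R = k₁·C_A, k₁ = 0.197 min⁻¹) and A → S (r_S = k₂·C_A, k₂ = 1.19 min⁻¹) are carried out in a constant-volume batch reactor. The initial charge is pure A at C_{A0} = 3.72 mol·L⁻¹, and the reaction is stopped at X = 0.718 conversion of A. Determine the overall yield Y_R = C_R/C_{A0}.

C_A = C_{A0}(1−X) = 1.049 mol·L⁻¹.
Both paths are first order in A, so the instantaneous fraction to R is constant: dC_R/d(−C_A) = k₁/(k₁+k₂) = 0.1420.
C_R = 0.1420·(C_{A0}−C_A) = 0.1420×2.671 = 0.379 mol·L⁻¹.
Y_R = C_R/C_{A0} = 0.3794/3.72 = 0.102.

0.102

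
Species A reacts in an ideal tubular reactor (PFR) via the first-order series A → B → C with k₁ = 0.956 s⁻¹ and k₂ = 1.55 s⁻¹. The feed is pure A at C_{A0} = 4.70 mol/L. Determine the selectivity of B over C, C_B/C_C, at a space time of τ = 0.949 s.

0.885

Solving the coupled first-order balances gives C_B(τ) = [k₁/(k₂−k₁)]·C_{A0}·(e^(−k₁τ) − e^(−k₂τ)).
e^(−k₁τ) = e^(−0.956×0.949) = e^(−0.9072) = 0.4036; e^(−k₂τ) = e^(−1.471) = 0.2297.
C_B = 0.956×4.70/(1.55−0.956) × (0.4036−0.2297) = 7.564×0.1739 = 1.316 mol/L.
C_A = C_{A0}e^(−k₁τ) = 1.897 mol/L, so C_C = C_{A0}−C_A−C_B = 1.487 mol/L; C_B/C_C = 0.885.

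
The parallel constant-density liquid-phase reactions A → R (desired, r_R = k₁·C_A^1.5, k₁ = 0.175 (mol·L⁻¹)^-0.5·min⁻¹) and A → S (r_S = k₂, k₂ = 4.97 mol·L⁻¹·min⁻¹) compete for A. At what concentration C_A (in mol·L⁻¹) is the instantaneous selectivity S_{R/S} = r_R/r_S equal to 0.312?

4.28 mol·L⁻¹

S_{R/S} = (k₁/k₂)·C_A^1.5 ⇒ C_A = (S·k₂/k₁)^(1/1.5).
= (0.312×4.97/0.175)^(0.6667) = (8.861)^(0.6667) = 4.28 mol·L⁻¹.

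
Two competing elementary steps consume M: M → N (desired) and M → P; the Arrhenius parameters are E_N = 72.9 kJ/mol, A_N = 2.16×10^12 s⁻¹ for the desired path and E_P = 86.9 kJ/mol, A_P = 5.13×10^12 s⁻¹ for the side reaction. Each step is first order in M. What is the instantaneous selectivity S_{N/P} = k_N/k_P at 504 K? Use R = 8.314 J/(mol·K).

Since both paths have the same order in M, the concentration cancels and S_{N/P} = k_N/k_P = (A_N/A_P)·exp[(E_P−E_N)/(RT)].
(E_P−E_N)/(RT) = (86.9−72.9)×10³/(8.314×504) = 14000/4190 = 3.341.
k_N/k_P = (2.16×10^12/5.13×10^12)·exp(3.341) = 0.4211 × 28.25 = 11.9.
Since E_N < E_P, lowering the temperature improves selectivity toward N.

11.9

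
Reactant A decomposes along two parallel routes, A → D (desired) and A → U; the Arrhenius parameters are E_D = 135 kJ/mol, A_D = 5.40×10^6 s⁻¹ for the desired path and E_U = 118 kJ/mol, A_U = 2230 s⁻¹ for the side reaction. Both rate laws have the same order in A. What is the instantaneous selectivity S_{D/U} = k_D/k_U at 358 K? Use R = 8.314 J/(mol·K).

Since both paths have the same order in A, the concentration cancels and S_{D/U} = k_D/k_U = (A_D/A_U)·exp[(E_U−E_D)/(RT)].
(E_U−E_D)/(RT) = (118−135)×10³/(8.314×358) = -17000/2976 = -5.712.
k_D/k_U = (5.40×10^6/2230)·exp(-5.712) = 2422 × 0.003307 = 8.01.

8.01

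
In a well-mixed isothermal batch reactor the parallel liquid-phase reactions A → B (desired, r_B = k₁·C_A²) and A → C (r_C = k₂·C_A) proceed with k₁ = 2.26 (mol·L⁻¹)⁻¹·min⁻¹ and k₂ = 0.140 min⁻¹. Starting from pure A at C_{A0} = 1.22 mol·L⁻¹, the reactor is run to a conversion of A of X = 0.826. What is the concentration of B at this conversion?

C_A = C_{A0}(1−X) = 0.2123 mol·L⁻¹.
Along a PFR/batch, dC_C/dC_A = −r_C/(r_B+r_C) = −k₂/(k₂+k₁·C_A).
Integrating from C_{A0} to C_A: C_C = (0.140/2.26)·ln[(0.140+2.26·1.22)/(0.140+2.26·0.212)] = 0.06195·ln(2.897/0.6198) = 0.09553 mol·L⁻¹.
Then C_B = (C_{A0}−C_A) − C_C = 1.008 − 0.09553 = 0.9122 mol·L⁻¹.

0.912 mol·L⁻¹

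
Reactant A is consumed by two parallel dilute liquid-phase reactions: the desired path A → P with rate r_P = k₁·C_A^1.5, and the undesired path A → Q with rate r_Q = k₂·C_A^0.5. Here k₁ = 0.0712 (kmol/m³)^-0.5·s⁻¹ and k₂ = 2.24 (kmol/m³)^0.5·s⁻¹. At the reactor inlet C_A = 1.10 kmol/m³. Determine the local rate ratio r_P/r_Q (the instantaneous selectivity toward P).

S_{P/Q} = r_P/r_Q = (k₁·C_A^1.5)/(k₂·C_A^0.5) = (k₁/k₂)·C_A.
= (0.0712×1.100^1.5) / (2.24×1.100^0.5) = 0.08214/2.349 = 0.0350.
Since the desired path is higher order in A, keeping C_A high (PFR or concentrated feed) favours P.

0.0350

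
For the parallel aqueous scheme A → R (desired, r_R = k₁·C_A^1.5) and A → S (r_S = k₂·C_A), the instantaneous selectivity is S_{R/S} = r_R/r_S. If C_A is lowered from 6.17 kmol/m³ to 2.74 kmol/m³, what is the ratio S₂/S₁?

S_{R/S} = (k₁/k₂)·C_A^0.5, so S₂/S₁ = (C_{A,2}/C_{A,1})^0.5.
= (2.74/6.17)^0.5 = (0.4441)^0.5 = 0.666.
Selectivity toward R falls as C_A falls — high-concentration operation is favoured.

0.666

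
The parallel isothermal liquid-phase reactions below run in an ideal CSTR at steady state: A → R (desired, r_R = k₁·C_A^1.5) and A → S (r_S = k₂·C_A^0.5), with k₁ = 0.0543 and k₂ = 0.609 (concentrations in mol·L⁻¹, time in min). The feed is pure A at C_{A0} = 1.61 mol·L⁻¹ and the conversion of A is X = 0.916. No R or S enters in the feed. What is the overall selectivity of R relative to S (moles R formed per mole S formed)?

0.0121

Exit C_A = C_{A0}(1−X) = 1.61×0.0840 = 0.1352 mol·L⁻¹.
Rates in a CSTR are evaluated at the outlet concentration: r_R = 0.0543×0.1352^1.5 = 0.002701, r_S = 0.609×0.1352^0.5 = 0.2240.
Overall selectivity = C_R/C_S = r_Rτ/(r_Sτ) = r_R/r_S = 0.0121.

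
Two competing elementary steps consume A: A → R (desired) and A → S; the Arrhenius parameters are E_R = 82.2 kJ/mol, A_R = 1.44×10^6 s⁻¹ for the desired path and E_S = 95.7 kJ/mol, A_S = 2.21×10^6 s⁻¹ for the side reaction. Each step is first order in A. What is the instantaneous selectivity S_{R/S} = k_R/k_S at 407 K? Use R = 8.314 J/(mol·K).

35.2

With equal orders, S_{R/S} = k_R/k_S = (A_R/A_S)·exp[(E_S−E_R)/(RT)].
(E_S−E_R)/(RT) = (95.7−82.2)×10³/(8.314×407) = 13500/3384 = 3.990.
k_R/k_S = (1.44×10^6/2.21×10^6)·exp(3.990) = 0.6516 × 54.03 = 35.2.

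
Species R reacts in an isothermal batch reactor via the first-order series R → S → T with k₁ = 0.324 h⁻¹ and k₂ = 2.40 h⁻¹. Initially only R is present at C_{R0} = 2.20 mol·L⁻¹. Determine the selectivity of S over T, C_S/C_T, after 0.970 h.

0.578

Solving the coupled first-order balances gives C_S(t) = [k₁/(k₂−k₁)]·C_{R0}·(e^(−k₁t) − e^(−k₂t)).
e^(−k₁t) = e^(−0.324×0.970) = e^(−0.3143) = 0.7303; e^(−k₂t) = e^(−2.328) = 0.09749.
C_S = 0.324×2.20/(2.40−0.324) × (0.7303−0.09749) = 0.3434×0.6328 = 0.2173 mol·L⁻¹.
C_R = C_{R0}e^(−k₁t) = 1.607 mol·L⁻¹, so C_T = C_{R0}−C_R−C_S = 0.3760 mol·L⁻¹; C_S/C_T = 0.578.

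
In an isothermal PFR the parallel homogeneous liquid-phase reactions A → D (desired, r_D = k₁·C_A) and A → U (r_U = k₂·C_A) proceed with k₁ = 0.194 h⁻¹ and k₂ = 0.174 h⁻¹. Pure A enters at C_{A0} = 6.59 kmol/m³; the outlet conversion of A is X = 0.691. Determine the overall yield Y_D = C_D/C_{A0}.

0.364

C_A = C_{A0}(1−X) = 2.036 kmol/m³.
Both paths are first order in A, so the instantaneous fraction to D is constant: dC_D/d(−C_A) = k₁/(k₁+k₂) = 0.5272.
C_D = 0.5272·(C_{A0}−C_A) = 0.5272×4.554 = 2.40 kmol/m³.
Y_D = C_D/C_{A0} = 2.401/6.59 = 0.364.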